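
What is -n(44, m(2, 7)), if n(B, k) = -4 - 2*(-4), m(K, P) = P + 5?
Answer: -4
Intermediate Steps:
m(K, P) = 5 + P
n(B, k) = 4 (n(B, k) = -4 + 8 = 4)
-n(44, m(2, 7)) = -1*4 = -4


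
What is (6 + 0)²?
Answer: 36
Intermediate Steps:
(6 + 0)² = 6² = 36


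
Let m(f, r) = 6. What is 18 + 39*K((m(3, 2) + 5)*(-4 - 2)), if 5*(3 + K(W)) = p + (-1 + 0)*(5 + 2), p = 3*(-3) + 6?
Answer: -177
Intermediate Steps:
p = -3 (p = -9 + 6 = -3)
K(W) = -5 (K(W) = -3 + (-3 + (-1 + 0)*(5 + 2))/5 = -3 + (-3 - 1*7)/5 = -3 + (-3 - 7)/5 = -3 + (1/5)*(-10) = -3 - 2 = -5)
18 + 39*K((m(3, 2) + 5)*(-4 - 2)) = 18 + 39*(-5) = 18 - 195 = -177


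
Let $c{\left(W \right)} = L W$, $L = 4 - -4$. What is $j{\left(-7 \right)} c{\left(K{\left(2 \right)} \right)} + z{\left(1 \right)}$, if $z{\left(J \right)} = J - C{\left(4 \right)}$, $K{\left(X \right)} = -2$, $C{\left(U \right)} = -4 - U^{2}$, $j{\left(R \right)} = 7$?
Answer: $-91$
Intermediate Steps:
$L = 8$ ($L = 4 + 4 = 8$)
$c{\left(W \right)} = 8 W$
$z{\left(J \right)} = 20 + J$ ($z{\left(J \right)} = J - \left(-4 - 4^{2}\right) = J - \left(-4 - 16\right) = J - -20 = J + 20 = 20 + J$)
$j{\left(-7 \right)} c{\left(K{\left(2 \right)} \right)} + z{\left(1 \right)} = 7 \cdot 8 \left(-2\right) + \left(20 + 1\right) = 7 \left(-16\right) + 21 = -112 + 21 = -91$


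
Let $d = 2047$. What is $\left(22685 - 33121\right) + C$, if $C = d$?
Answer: $-8389$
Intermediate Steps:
$C = 2047$
$\left(22685 - 33121\right) + C = \left(22685 - 33121\right) + 2047 = -10436 + 2047 = -8389$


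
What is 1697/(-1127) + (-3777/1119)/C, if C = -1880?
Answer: -1188585387/790297480 ≈ -1.5040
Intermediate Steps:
1697/(-1127) + (-3777/1119)/C = 1697/(-1127) - 3777/1119/(-1880) = 1697*(-1/1127) - 3777*1/1119*(-1/1880) = -1697/1127 - 1259/373*(-1/1880) = -1697/1127 + 1259/701240 = -1188585387/790297480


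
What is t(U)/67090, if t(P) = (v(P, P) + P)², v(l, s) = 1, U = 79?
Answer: 640/6709 ≈ 0.095394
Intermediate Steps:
t(P) = (1 + P)²
t(U)/67090 = (1 + 79)²/67090 = 80²*(1/67090) = 6400*(1/67090) = 640/6709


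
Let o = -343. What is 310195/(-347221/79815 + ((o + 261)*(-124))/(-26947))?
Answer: -667159590636975/10168123207 ≈ -65613.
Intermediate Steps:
310195/(-347221/79815 + ((o + 261)*(-124))/(-26947)) = 310195/(-347221/79815 + ((-343 + 261)*(-124))/(-26947)) = 310195/(-347221*1/79815 - 82*(-124)*(-1/26947)) = 310195/(-347221/79815 + 10168*(-1/26947)) = 310195/(-347221/79815 - 10168/26947) = 310195/(-10168123207/2150774805) = 310195*(-2150774805/10168123207) = -667159590636975/10168123207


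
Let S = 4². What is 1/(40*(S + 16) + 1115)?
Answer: 1/2395 ≈ 0.00041754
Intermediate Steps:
S = 16
1/(40*(S + 16) + 1115) = 1/(40*(16 + 16) + 1115) = 1/(40*32 + 1115) = 1/(1280 + 1115) = 1/2395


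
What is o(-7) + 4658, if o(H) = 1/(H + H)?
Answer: 65211/14 ≈ 4657.9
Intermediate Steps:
o(H) = 1/(2*H)
o(-7) + 4658 = (½)/(-7) + 4658 = (½)*(-⅐) + 4658 = -1/14 + 4658 = 65211/14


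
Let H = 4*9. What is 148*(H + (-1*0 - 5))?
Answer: 4588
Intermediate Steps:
H = 36
148*(H + (-1*0 - 5)) = 148*(36 + (-1*0 - 5)) = 148*(36 + (0 - 5)) = 148*(36 - 5) = 148*31 = 4588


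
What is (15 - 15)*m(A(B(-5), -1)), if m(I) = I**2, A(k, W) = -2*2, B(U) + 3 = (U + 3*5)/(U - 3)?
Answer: 0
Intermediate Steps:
B(U) = -3 + (15 + U)/(-3 + U) (B(U) = -3 + (U + 3*5)/(U - 3) = -3 + (U + 15)/(-3 + U) = -3 + (15 + U)/(-3 + U))
A(k, W) = -4
(15 - 15)*m(A(B(-5), -1)) = (15 - 15)*(-4)**2 = 0*16 = 0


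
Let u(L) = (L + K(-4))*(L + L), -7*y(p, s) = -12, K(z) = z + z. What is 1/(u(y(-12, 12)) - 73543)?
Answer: -49/3604663 ≈ -1.3593e-5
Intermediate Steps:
K(z) = 2*z
y(p, s) = 12/7 (y(p, s) = -⅐*(-12) = 12/7)
u(L) = 2*L*(-8 + L) (u(L) = (L + 2*(-4))*(L + L) = (L - 8)*(2*L) = (-8 + L)*(2*L) = 2*L*(-8 + L))
1/(u(y(-12, 12)) - 73543) = 1/(2*(12/7)*(-8 + 12/7) - 73543) = 1/(2*(12/7)*(-44/7) - 73543) = 1/(-1056/49 - 73543) = 1/(-3604663/49) = -49/3604663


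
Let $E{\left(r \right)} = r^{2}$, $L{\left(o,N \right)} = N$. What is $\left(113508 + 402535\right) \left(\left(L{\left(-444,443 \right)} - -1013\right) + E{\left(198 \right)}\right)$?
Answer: $20982308380$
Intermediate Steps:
$\left(113508 + 402535\right) \left(\left(L{\left(-444,443 \right)} - -1013\right) + E{\left(198 \right)}\right) = \left(113508 + 402535\right) \left(\left(443 - -1013\right) + 198^{2}\right) = 516043 \left(\left(443 + 1013\right) + 39204\right) = 516043 \left(1456 + 39204\right) = 516043 \cdot 40660 = 20982308380$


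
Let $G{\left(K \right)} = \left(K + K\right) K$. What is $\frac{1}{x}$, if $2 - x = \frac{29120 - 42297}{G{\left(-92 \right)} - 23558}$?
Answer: $\frac{6630}{83} \approx 79.88$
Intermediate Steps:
$G{\left(K \right)} = 2 K^{2}$ ($G{\left(K \right)} = 2 K K = 2 K^{2}$)
$x = \frac{83}{6630}$ ($x = 2 - \frac{29120 - 42297}{2 \left(-92\right)^{2} - 23558} = 2 - - \frac{13177}{2 \cdot 8464 - 23558} = 2 - - \frac{13177}{16928 - 23558} = 2 - - \frac{13177}{-6630} = 2 - \left(-13177\right) \left(- \frac{1}{6630}\right) = 2 - \frac{13177}{6630} = \frac{83}{6630} \approx 0.012519$)
$\frac{1}{x} = \frac{1}{\frac{83}{6630}} = \frac{6630}{83}$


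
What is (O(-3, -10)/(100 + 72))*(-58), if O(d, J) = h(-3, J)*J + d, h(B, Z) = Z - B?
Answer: -1943/86 ≈ -22.593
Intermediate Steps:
O(d, J) = d + J*(3 + J) (O(d, J) = (J - 1*(-3))*J + d = (J + 3)*J + d = (3 + J)*J + d = J*(3 + J) + d = d + J*(3 + J))
(O(-3, -10)/(100 + 72))*(-58) = ((-3 - 10*(3 - 10))/(100 + 72))*(-58) = ((-3 - 10*(-7))/172)*(-58) = ((-3 + 70)*(1/172))*(-58) = (67*(1/172))*(-58) = (67/172)*(-58) = -1943/86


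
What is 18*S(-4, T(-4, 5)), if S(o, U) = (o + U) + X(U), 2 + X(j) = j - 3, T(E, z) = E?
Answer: -306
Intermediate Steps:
X(j) = -5 + j (X(j) = -2 + (j - 3) = -2 + (-3 + j) = -5 + j)
S(o, U) = -5 + o + 2*U (S(o, U) = (o + U) + (-5 + U) = (U + o) + (-5 + U) = -5 + o + 2*U)
18*S(-4, T(-4, 5)) = 18*(-5 - 4 + 2*(-4)) = 18*(-5 - 4 - 8) = 18*(-17) = -306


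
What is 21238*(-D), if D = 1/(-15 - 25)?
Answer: 10619/20 ≈ 530.95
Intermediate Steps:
D = -1/40 (D = 1/(-40) = -1/40 ≈ -0.025000)
21238*(-D) = 21238*(-1*(-1/40)) = 21238*(1/40) = 10619/20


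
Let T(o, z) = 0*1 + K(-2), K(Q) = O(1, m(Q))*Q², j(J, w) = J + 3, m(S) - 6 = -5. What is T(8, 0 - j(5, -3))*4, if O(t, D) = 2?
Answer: 32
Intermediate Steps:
m(S) = 1 (m(S) = 6 - 5 = 1)
j(J, w) = 3 + J
K(Q) = 2*Q²
T(o, z) = 8 (T(o, z) = 0*1 + 2*(-2)² = 0 + 2*4 = 0 + 8 = 8)
T(8, 0 - j(5, -3))*4 = 8*4 = 32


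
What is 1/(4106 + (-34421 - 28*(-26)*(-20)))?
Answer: -1/44875 ≈ -2.2284e-5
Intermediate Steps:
1/(4106 + (-34421 - 28*(-26)*(-20))) = 1/(4106 + (-34421 - (-728)*(-20))) = 1/(4106 + (-34421 - 1*14560)) = 1/(4106 + (-34421 - 14560)) = 1/(4106 - 48981) = 1/(-44875) = -1/44875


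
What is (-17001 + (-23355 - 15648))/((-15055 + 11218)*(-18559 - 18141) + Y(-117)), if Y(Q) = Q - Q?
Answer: -4667/11734825 ≈ -0.00039771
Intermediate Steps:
Y(Q) = 0
(-17001 + (-23355 - 15648))/((-15055 + 11218)*(-18559 - 18141) + Y(-117)) = (-17001 + (-23355 - 15648))/((-15055 + 11218)*(-18559 - 18141) + 0) = (-17001 - 39003)/(-3837*(-36700) + 0) = -56004/(140817900 + 0) = -56004/140817900 = -56004*1/140817900 = -4667/11734825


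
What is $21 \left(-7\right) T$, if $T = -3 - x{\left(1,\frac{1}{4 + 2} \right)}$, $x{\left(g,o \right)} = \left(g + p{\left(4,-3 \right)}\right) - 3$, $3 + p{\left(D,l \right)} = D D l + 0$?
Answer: $-7350$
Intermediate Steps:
$p{\left(D,l \right)} = -3 + l D^{2}$ ($p{\left(D,l \right)} = -3 + \left(D D l + 0\right) = -3 + \left(D^{2} l + 0\right) = -3 + \left(l D^{2} + 0\right) = -3 + l D^{2}$)
$x{\left(g,o \right)} = -54 + g$ ($x{\left(g,o \right)} = \left(g - \left(3 + 3 \cdot 4^{2}\right)\right) - 3 = \left(g - 51\right) - 3 = \left(-51 + g\right) - 3 = -54 + g$)
$T = 50$ ($T = -3 - \left(-54 + 1\right) = -3 - -53 = -3 + 53 = 50$)
$21 \left(-7\right) T = 21 \left(-7\right) 50 = \left(-147\right) 50 = -7350$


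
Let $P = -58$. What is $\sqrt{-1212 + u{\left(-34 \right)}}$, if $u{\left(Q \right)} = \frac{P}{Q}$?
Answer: $\frac{5 i \sqrt{13991}}{17} \approx 34.789 i$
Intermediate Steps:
$u{\left(Q \right)} = - \frac{58}{Q}$
$\sqrt{-1212 + u{\left(-34 \right)}} = \sqrt{-1212 - \frac{58}{-34}} = \sqrt{-1212 - - \frac{29}{17}} = \sqrt{-1212 + \frac{29}{17}} = \sqrt{- \frac{20575}{17}} = \frac{5 i \sqrt{13991}}{17}$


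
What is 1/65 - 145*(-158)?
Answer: 1489151/65 ≈ 22910.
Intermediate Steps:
1/65 - 145*(-158) = 1/65 + 22910 = 1489151/65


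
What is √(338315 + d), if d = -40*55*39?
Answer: √252515 ≈ 502.51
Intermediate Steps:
d = -85800 (d = -2200*39 = -85800)
√(338315 + d) = √(338315 - 85800) = √252515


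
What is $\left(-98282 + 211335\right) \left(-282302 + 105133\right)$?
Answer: $-20029486957$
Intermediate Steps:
$\left(-98282 + 211335\right) \left(-282302 + 105133\right) = 113053 \left(-177169\right) = -20029486957$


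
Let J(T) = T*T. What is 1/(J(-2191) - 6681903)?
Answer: -1/1881422 ≈ -5.3151e-7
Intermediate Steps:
J(T) = T²
1/(J(-2191) - 6681903) = 1/((-2191)² - 6681903) = 1/(4800481 - 6681903) = 1/(-1881422) = -1/1881422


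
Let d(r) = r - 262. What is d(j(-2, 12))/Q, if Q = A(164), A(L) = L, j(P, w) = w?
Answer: -125/82 ≈ -1.5244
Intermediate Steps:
d(r) = -262 + r
Q = 164
d(j(-2, 12))/Q = (-262 + 12)/164 = -250*1/164 = -125/82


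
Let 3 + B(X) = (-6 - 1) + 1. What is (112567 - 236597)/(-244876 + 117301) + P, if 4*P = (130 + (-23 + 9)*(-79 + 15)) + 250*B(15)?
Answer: -7782784/25515 ≈ -305.03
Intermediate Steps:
B(X) = -9 (B(X) = -3 + ((-6 - 1) + 1) = -3 + (-7 + 1) = -3 - 6 = -9)
P = -306 (P = ((130 + (-23 + 9)*(-79 + 15)) + 250*(-9))/4 = ((130 - 14*(-64)) - 2250)/4 = ((130 + 896) - 2250)/4 = (1026 - 2250)/4 = (1/4)*(-1224) = -306)
(112567 - 236597)/(-244876 + 117301) + P = (112567 - 236597)/(-244876 + 117301) - 306 = -124030/(-127575) - 306 = -124030*(-1/127575) - 306 = 24806/25515 - 306 = -7782784/25515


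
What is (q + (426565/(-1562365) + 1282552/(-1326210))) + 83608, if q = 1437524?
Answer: 315181957344496367/207202408665 ≈ 1.5211e+6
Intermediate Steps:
(q + (426565/(-1562365) + 1282552/(-1326210))) + 83608 = (1437524 + (426565/(-1562365) + 1282552/(-1326210))) + 83608 = (1437524 + (426565*(-1/1562365) + 1282552*(-1/1326210))) + 83608 = (1437524 + (-85313/312473 - 641276/663105)) + 83608 = (1437524 - 256952912413/207202408665) + 83608 = 297858178360833047/207202408665 + 83608 = 315181957344496367/207202408665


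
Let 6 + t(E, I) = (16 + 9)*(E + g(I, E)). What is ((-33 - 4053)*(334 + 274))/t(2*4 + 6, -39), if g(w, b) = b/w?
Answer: -48443616/6533 ≈ -7415.2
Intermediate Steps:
t(E, I) = -6 + 25*E + 25*E/I (t(E, I) = -6 + (16 + 9)*(E + E/I) = -6 + 25*(E + E/I) = -6 + (25*E + 25*E/I) = -6 + 25*E + 25*E/I)
((-33 - 4053)*(334 + 274))/t(2*4 + 6, -39) = ((-33 - 4053)*(334 + 274))/(-6 + 25*(2*4 + 6) + 25*(2*4 + 6)/(-39)) = (-4086*608)/(-6 + 25*(8 + 6) + 25*(8 + 6)*(-1/39)) = -2484288/(-6 + 25*14 + 25*14*(-1/39)) = -2484288/(-6 + 350 - 350/39) = -2484288/13066/39 = -2484288*39/13066 = -48443616/6533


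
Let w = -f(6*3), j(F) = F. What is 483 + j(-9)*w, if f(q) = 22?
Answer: 681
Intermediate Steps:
w = -22 (w = -1*22 = -22)
483 + j(-9)*w = 483 - 9*(-22) = 483 + 198 = 681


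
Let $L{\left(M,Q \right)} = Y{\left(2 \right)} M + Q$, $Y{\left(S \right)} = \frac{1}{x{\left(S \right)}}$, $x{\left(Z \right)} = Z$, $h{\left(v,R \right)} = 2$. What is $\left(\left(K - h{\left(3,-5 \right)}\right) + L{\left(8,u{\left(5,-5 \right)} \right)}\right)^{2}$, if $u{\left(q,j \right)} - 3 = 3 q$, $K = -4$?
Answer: $256$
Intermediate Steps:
$u{\left(q,j \right)} = 3 + 3 q$
$Y{\left(S \right)} = \frac{1}{S}$
$L{\left(M,Q \right)} = Q + \frac{M}{2}$ ($L{\left(M,Q \right)} = \frac{M}{2} + Q = Q + \frac{M}{2}$)
$\left(\left(K - h{\left(3,-5 \right)}\right) + L{\left(8,u{\left(5,-5 \right)} \right)}\right)^{2} = \left(\left(-4 - 2\right) + \left(\left(3 + 3 \cdot 5\right) + \frac{1}{2} \cdot 8\right)\right)^{2} = \left(\left(-4 - 2\right) + \left(\left(3 + 15\right) + 4\right)\right)^{2} = \left(-6 + \left(18 + 4\right)\right)^{2} = \left(-6 + 22\right)^{2} = 16^{2} = 256$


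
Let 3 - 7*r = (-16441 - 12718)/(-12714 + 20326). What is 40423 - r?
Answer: 2153847137/53284 ≈ 40422.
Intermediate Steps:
r = 51995/53284 (r = 3/7 - (-16441 - 12718)/(7*(-12714 + 20326)) = 3/7 - (-29159)/(7*7612) = 3/7 - ⅐*(-29159/7612) = 3/7 + 29159/53284 = 51995/53284 ≈ 0.97581)
40423 - r = 40423 - 1*51995/53284 = 40423 - 51995/53284 = 2153847137/53284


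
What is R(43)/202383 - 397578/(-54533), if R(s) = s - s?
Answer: 17286/2371 ≈ 7.2906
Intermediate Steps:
R(s) = 0
R(43)/202383 - 397578/(-54533) = 0/202383 - 397578/(-54533) = 0*(1/202383) - 397578*(-1/54533) = 0 + 17286/2371 = 17286/2371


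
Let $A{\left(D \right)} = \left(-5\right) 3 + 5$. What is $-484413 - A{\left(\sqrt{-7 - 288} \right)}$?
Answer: $-484403$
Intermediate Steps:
$A{\left(D \right)} = -10$ ($A{\left(D \right)} = -15 + 5 = -10$)
$-484413 - A{\left(\sqrt{-7 - 288} \right)} = -484413 - -10 = -484413 + 10 = -484403$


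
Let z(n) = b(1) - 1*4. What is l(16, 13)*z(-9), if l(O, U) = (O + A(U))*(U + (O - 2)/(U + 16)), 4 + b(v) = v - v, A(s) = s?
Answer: -3128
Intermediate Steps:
b(v) = -4 (b(v) = -4 + (v - v) = -4 + 0 = -4)
z(n) = -8 (z(n) = -4 - 1*4 = -4 - 4 = -8)
l(O, U) = (O + U)*(U + (-2 + O)/(16 + U)) (l(O, U) = (O + U)*(U + (O - 2)/(U + 16)) = (O + U)*(U + (-2 + O)/(16 + U)))
l(16, 13)*z(-9) = ((16² + 13³ - 2*16 - 2*13 + 16*13² + 16*13² + 17*16*13)/(16 + 13))*(-8) = ((256 + 2197 - 32 - 26 + 16*169 + 16*169 + 3536)/29)*(-8) = ((256 + 2197 - 32 - 26 + 2704 + 2704 + 3536)/29)*(-8) = ((1/29)*11339)*(-8) = 391*(-8) = -3128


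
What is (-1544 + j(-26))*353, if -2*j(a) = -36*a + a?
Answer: -705647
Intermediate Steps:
j(a) = 35*a/2 (j(a) = -(-36*a + a)/2 = -(-35)*a/2 = 35*a/2)
(-1544 + j(-26))*353 = (-1544 + (35/2)*(-26))*353 = (-1544 - 455)*353 = -1999*353 = -705647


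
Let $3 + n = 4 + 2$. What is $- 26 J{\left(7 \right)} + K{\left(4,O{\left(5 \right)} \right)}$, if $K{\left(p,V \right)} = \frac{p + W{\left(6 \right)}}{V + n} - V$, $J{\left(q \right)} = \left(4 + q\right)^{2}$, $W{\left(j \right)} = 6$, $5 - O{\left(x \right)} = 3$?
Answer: $-3146$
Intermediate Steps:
$O{\left(x \right)} = 2$ ($O{\left(x \right)} = 5 - 3 = 2$)
$n = 3$ ($n = -3 + \left(4 + 2\right) = -3 + 6 = 3$)
$K{\left(p,V \right)} = - V + \frac{6 + p}{3 + V}$ ($K{\left(p,V \right)} = \frac{p + 6}{V + 3} - V = \frac{6 + p}{3 + V} - V = - V + \frac{6 + p}{3 + V}$)
$- 26 J{\left(7 \right)} + K{\left(4,O{\left(5 \right)} \right)} = - 26 \left(4 + 7\right)^{2} + \frac{6 + 4 - 2^{2} - 6}{3 + 2} = - 26 \cdot 11^{2} + \frac{6 + 4 - 4 - 6}{5} = \left(-26\right) 121 + \frac{6 + 4 - 4 - 6}{5} = -3146 + \frac{1}{5} \cdot 0 = -3146 + 0 = -3146$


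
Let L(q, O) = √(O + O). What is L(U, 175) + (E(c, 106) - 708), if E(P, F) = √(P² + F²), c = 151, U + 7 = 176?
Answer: -708 + √34037 + 5*√14 ≈ -504.80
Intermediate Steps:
U = 169 (U = -7 + 176 = 169)
L(q, O) = √2*√O (L(q, O) = √(2*O) = √2*√O)
E(P, F) = √(F² + P²)
L(U, 175) + (E(c, 106) - 708) = √2*√175 + (√(106² + 151²) - 708) = √2*(5*√7) + (√(11236 + 22801) - 708) = 5*√14 + (√34037 - 708) = 5*√14 + (-708 + √34037) = -708 + √34037 + 5*√14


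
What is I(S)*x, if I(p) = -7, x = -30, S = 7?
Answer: 210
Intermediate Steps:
I(S)*x = -7*(-30) = 210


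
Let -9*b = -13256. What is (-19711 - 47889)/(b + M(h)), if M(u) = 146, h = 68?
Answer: -60840/1457 ≈ -41.757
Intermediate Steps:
b = 13256/9 (b = -1/9*(-13256) = 13256/9 ≈ 1472.9)
(-19711 - 47889)/(b + M(h)) = (-19711 - 47889)/(13256/9 + 146) = -67600/14570/9 = -67600*9/14570 = -60840/1457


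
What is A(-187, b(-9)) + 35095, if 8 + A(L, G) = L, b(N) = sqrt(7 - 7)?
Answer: 34900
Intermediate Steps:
b(N) = 0 (b(N) = sqrt(0) = 0)
A(L, G) = -8 + L
A(-187, b(-9)) + 35095 = (-8 - 187) + 35095 = -195 + 35095 = 34900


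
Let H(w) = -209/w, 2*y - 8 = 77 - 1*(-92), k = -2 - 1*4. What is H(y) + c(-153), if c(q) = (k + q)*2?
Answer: -56704/177 ≈ -320.36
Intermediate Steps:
k = -6 (k = -2 - 4 = -6)
y = 177/2 (y = 4 + (77 - 1*(-92))/2 = 4 + (77 + 92)/2 = 4 + (1/2)*169 = 4 + 169/2 = 177/2 ≈ 88.500)
c(q) = -12 + 2*q (c(q) = (-6 + q)*2 = -12 + 2*q)
H(y) + c(-153) = -209/177/2 + (-12 + 2*(-153)) = -209*2/177 + (-12 - 306) = -418/177 - 318 = -56704/177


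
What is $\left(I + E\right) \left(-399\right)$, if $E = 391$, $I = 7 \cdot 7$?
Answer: $-175560$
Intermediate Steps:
$I = 49$
$\left(I + E\right) \left(-399\right) = \left(49 + 391\right) \left(-399\right) = 440 \left(-399\right) = -175560$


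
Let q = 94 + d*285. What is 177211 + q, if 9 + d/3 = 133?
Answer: 283325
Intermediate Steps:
d = 372 (d = -27 + 3*133 = -27 + 399 = 372)
q = 106114 (q = 94 + 372*285 = 94 + 106020 = 106114)
177211 + q = 177211 + 106114 = 283325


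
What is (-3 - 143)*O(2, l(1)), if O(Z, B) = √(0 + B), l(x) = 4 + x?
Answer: -146*√5 ≈ -326.47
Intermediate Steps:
O(Z, B) = √B
(-3 - 143)*O(2, l(1)) = (-3 - 143)*√(4 + 1) = -146*√5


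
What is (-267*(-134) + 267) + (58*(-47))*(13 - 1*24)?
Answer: 66031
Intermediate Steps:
(-267*(-134) + 267) + (58*(-47))*(13 - 1*24) = (35778 + 267) - 2726*(13 - 24) = 36045 - 2726*(-11) = 36045 + 29986 = 66031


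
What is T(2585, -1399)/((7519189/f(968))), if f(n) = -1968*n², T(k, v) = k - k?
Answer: 0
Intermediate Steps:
T(k, v) = 0
f(n) = -1968*n²
T(2585, -1399)/((7519189/f(968))) = 0/((7519189/((-1968*968²)))) = 0/((7519189/((-1968*937024)))) = 0/((7519189/(-1844063232))) = 0/((7519189*(-1/1844063232))) = 0/(-7519189/1844063232) = 0*(-1844063232/7519189) = 0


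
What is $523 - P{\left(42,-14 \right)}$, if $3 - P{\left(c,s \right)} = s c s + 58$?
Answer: $8810$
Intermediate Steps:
$P{\left(c,s \right)} = -55 - c s^{2}$ ($P{\left(c,s \right)} = 3 - \left(s c s + 58\right) = 3 - \left(c s s + 58\right) = 3 - \left(c s^{2} + 58\right) = 3 - \left(58 + c s^{2}\right) = -55 - c s^{2}$)
$523 - P{\left(42,-14 \right)} = 523 - \left(-55 - 42 \left(-14\right)^{2}\right) = 523 - \left(-55 - 42 \cdot 196\right) = 523 - \left(-55 - 8232\right) = 523 - -8287 = 523 + 8287 = 8810$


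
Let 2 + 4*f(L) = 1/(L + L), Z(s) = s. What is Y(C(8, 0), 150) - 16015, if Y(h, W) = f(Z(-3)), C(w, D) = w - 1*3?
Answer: -384373/24 ≈ -16016.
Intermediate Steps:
C(w, D) = -3 + w (C(w, D) = w - 3 = -3 + w)
f(L) = -½ + 1/(8*L) (f(L) = -½ + 1/(4*(L + L)) = -½ + 1/(4*((2*L))) = -½ + (1/(2*L))/4 = -½ + 1/(8*L))
Y(h, W) = -13/24 (Y(h, W) = (⅛)*(1 - 4*(-3))/(-3) = (⅛)*(-⅓)*(1 + 12) = (⅛)*(-⅓)*13 = -13/24)
Y(C(8, 0), 150) - 16015 = -13/24 - 16015 = -384373/24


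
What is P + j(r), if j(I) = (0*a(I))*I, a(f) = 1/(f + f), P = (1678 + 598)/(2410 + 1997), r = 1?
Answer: 2276/4407 ≈ 0.51645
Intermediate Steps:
P = 2276/4407 ≈ 0.51645
a(f) = 1/(2*f)
j(I) = 0 (j(I) = (0*(1/(2*I)))*I = 0*I = 0)
P + j(r) = 2276/4407 + 0 = 2276/4407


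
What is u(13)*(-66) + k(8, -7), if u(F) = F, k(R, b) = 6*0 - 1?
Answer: -859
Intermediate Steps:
k(R, b) = -1 (k(R, b) = 0 - 1 = -1)
u(13)*(-66) + k(8, -7) = 13*(-66) - 1 = -858 - 1 = -859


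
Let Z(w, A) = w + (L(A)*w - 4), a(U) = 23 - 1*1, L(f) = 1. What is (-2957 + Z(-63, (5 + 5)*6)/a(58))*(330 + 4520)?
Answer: -158071200/11 ≈ -1.4370e+7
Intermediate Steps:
a(U) = 22 (a(U) = 23 - 1 = 22)
Z(w, A) = -4 + 2*w (Z(w, A) = w + (1*w - 4) = w + (w - 4) = w + (-4 + w) = -4 + 2*w)
(-2957 + Z(-63, (5 + 5)*6)/a(58))*(330 + 4520) = (-2957 + (-4 + 2*(-63))/22)*(330 + 4520) = (-2957 + (-4 - 126)*(1/22))*4850 = (-2957 - 130*1/22)*4850 = (-2957 - 65/11)*4850 = -32592/11*4850 = -158071200/11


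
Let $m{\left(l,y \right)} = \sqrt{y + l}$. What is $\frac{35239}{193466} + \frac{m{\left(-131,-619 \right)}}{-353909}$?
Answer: $\frac{35239}{193466} - \frac{5 i \sqrt{30}}{353909} \approx 0.18215 - 7.7382 \cdot 10^{-5} i$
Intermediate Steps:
$m{\left(l,y \right)} = \sqrt{l + y}$
$\frac{35239}{193466} + \frac{m{\left(-131,-619 \right)}}{-353909} = \frac{35239}{193466} + \frac{\sqrt{-131 - 619}}{-353909} = 35239 \cdot \frac{1}{193466} + \sqrt{-750} \left(- \frac{1}{353909}\right) = \frac{35239}{193466} + 5 i \sqrt{30} \left(- \frac{1}{353909}\right) = \frac{35239}{193466} - \frac{5 i \sqrt{30}}{353909}$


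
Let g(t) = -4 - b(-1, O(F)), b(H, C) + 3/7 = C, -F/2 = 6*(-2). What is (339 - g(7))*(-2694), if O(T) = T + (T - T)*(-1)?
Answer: -6912804/7 ≈ -9.8754e+5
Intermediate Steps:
F = 24 (F = -12*(-2) = -2*(-12) = 24)
O(T) = T (O(T) = T + 0*(-1) = T + 0 = T)
b(H, C) = -3/7 + C
g(t) = -193/7 (g(t) = -4 - (-3/7 + 24) = -4 - 1*165/7 = -4 - 165/7 = -193/7)
(339 - g(7))*(-2694) = (339 - 1*(-193/7))*(-2694) = (339 + 193/7)*(-2694) = (2566/7)*(-2694) = -6912804/7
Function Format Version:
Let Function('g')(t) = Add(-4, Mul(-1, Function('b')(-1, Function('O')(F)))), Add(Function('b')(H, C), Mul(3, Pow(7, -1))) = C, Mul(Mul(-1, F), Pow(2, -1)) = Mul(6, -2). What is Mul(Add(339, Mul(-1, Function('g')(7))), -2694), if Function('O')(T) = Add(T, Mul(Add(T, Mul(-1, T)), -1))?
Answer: Rational(-6912804, 7) ≈ -9.8754e+5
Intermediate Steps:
F = 24 (F = Mul(-2, Mul(6, -2)) = Mul(-2, -12) = 24)
Function('O')(T) = T (Function('O')(T) = Add(T, Mul(0, -1)) = Add(T, 0) = T)
Function('b')(H, C) = Add(Rational(-3, 7), C)
Function('g')(t) = Rational(-193, 7) (Function('g')(t) = Add(-4, Mul(-1, Add(Rational(-3, 7), 24))) = Add(-4, Mul(-1, Rational(165, 7))) = Add(-4, Rational(-165, 7)) = Rational(-193, 7))
Mul(Add(339, Mul(-1, Function('g')(7))), -2694) = Mul(Add(339, Mul(-1, Rational(-193, 7))), -2694) = Mul(Add(339, Rational(193, 7)), -2694) = Mul(Rational(2566, 7), -2694) = Rational(-6912804, 7)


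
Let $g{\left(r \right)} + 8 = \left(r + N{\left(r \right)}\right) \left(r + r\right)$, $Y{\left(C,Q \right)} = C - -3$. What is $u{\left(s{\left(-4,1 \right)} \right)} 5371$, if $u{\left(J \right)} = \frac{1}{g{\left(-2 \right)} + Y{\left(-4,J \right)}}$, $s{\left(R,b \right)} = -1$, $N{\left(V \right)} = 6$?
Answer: $- \frac{5371}{25} \approx -214.84$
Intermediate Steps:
$Y{\left(C,Q \right)} = 3 + C$ ($Y{\left(C,Q \right)} = C + 3 = 3 + C$)
$g{\left(r \right)} = -8 + 2 r \left(6 + r\right)$ ($g{\left(r \right)} = -8 + \left(r + 6\right) \left(r + r\right) = -8 + \left(6 + r\right) 2 r = -8 + 2 r \left(6 + r\right)$)
$u{\left(J \right)} = - \frac{1}{25}$ ($u{\left(J \right)} = \frac{1}{\left(-8 + 2 \left(-2\right)^{2} + 12 \left(-2\right)\right) + \left(3 - 4\right)} = \frac{1}{\left(-8 + 2 \cdot 4 - 24\right) - 1} = \frac{1}{\left(-8 + 8 - 24\right) - 1} = \frac{1}{-24 - 1} = \frac{1}{-25} = - \frac{1}{25}$)
$u{\left(s{\left(-4,1 \right)} \right)} 5371 = \left(- \frac{1}{25}\right) 5371 = - \frac{5371}{25}$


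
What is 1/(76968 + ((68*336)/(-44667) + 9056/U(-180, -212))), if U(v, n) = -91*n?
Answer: 10258521/789577412432 ≈ 1.2992e-5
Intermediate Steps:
1/(76968 + ((68*336)/(-44667) + 9056/U(-180, -212))) = 1/(76968 + ((68*336)/(-44667) + 9056/((-91*(-212))))) = 1/(76968 + (22848*(-1/44667) + 9056/19292)) = 1/(76968 + (-1088/2127 + 9056*(1/19292))) = 1/(76968 + (-1088/2127 + 2264/4823)) = 1/(76968 - 431896/10258521) = 1/(789577412432/10258521) = 10258521/789577412432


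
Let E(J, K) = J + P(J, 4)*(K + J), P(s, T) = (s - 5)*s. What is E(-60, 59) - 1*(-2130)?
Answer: -1830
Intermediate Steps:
P(s, T) = s*(-5 + s) (P(s, T) = (-5 + s)*s = s*(-5 + s))
E(J, K) = J + J*(-5 + J)*(J + K) (E(J, K) = J + (J*(-5 + J))*(K + J) = J + (J*(-5 + J))*(J + K) = J + J*(-5 + J)*(J + K))
E(-60, 59) - 1*(-2130) = -60*(1 - 60*(-5 - 60) + 59*(-5 - 60)) - 1*(-2130) = -60*(1 - 60*(-65) + 59*(-65)) + 2130 = -60*(1 + 3900 - 3835) + 2130 = -60*66 + 2130 = -3960 + 2130 = -1830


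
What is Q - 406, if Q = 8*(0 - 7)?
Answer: -462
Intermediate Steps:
Q = -56 (Q = 8*(-7) = -56)
Q - 406 = -56 - 406 = -462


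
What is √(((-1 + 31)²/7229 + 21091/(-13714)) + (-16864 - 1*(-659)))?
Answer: I*√159283816549543390314/99138506 ≈ 127.3*I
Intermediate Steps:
√(((-1 + 31)²/7229 + 21091/(-13714)) + (-16864 - 1*(-659))) = √((30²*(1/7229) + 21091*(-1/13714)) + (-16864 + 659)) = √((900*(1/7229) - 21091/13714) - 16205) = √((900/7229 - 21091/13714) - 16205) = √(-140124239/99138506 - 16205) = √(-1606679613969/99138506) = I*√159283816549543390314/99138506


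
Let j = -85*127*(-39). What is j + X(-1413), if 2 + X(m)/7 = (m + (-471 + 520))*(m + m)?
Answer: 27403639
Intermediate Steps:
X(m) = -14 + 14*m*(49 + m) (X(m) = -14 + 7*((m + (-471 + 520))*(m + m)) = -14 + 7*((m + 49)*(2*m)) = -14 + 7*((49 + m)*(2*m)) = -14 + 7*(2*m*(49 + m)) = -14 + 14*m*(49 + m))
j = 421005 (j = -10795*(-39) = 421005)
j + X(-1413) = 421005 + (-14 + 14*(-1413)**2 + 686*(-1413)) = 421005 + (-14 + 14*1996569 - 969318) = 421005 + (-14 + 27951966 - 969318) = 421005 + 26982634 = 27403639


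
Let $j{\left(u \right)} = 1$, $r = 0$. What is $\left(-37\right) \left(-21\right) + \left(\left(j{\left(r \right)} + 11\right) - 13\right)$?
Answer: $776$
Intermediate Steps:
$\left(-37\right) \left(-21\right) + \left(\left(j{\left(r \right)} + 11\right) - 13\right) = \left(-37\right) \left(-21\right) + \left(\left(1 + 11\right) - 13\right) = 777 + \left(12 - 13\right) = 777 - 1 = 776$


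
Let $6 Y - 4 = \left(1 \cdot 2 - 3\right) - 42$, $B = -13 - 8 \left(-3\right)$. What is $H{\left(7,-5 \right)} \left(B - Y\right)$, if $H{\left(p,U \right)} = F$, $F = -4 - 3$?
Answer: $- \frac{245}{2} \approx -122.5$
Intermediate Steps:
$F = -7$
$H{\left(p,U \right)} = -7$
$B = 11$ ($B = -13 - -24 = -13 + 24 = 11$)
$Y = - \frac{13}{2}$ ($Y = \frac{2}{3} + \frac{\left(1 \cdot 2 - 3\right) - 42}{6} = \frac{2}{3} + \frac{\left(2 - 3\right) - 42}{6} = \frac{2}{3} + \frac{-1 - 42}{6} = \frac{2}{3} + \frac{1}{6} \left(-43\right) = \frac{2}{3} - \frac{43}{6} = - \frac{13}{2} \approx -6.5$)
$H{\left(7,-5 \right)} \left(B - Y\right) = - 7 \left(11 - - \frac{13}{2}\right) = - 7 \left(11 + \frac{13}{2}\right) = \left(-7\right) \frac{35}{2} = - \frac{245}{2}$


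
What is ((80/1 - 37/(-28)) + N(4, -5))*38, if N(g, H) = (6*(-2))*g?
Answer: 17727/14 ≈ 1266.2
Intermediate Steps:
N(g, H) = -12*g
((80/1 - 37/(-28)) + N(4, -5))*38 = ((80/1 - 37/(-28)) - 12*4)*38 = ((80*1 - 37*(-1/28)) - 48)*38 = ((80 + 37/28) - 48)*38 = (2277/28 - 48)*38 = (933/28)*38 = 17727/14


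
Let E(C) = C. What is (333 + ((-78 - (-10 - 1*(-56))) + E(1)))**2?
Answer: 44100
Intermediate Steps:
(333 + ((-78 - (-10 - 1*(-56))) + E(1)))**2 = (333 + ((-78 - (-10 - 1*(-56))) + 1))**2 = (333 + ((-78 - (-10 + 56)) + 1))**2 = (333 + ((-78 - 1*46) + 1))**2 = (333 + ((-78 - 46) + 1))**2 = (333 + (-124 + 1))**2 = (333 - 123)**2 = 210**2 = 44100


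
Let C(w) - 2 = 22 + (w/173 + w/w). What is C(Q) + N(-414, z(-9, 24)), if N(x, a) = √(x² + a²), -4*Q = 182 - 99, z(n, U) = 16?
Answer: 17217/692 + 2*√42913 ≈ 439.19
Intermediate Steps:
Q = -83/4 (Q = -(182 - 99)/4 = -¼*83 = -83/4 ≈ -20.750)
C(w) = 25 + w/173 (C(w) = 2 + (22 + (w/173 + w/w)) = 2 + (22 + (w*(1/173) + 1)) = 2 + (22 + (w/173 + 1)) = 2 + (22 + (1 + w/173)) = 2 + (23 + w/173) = 25 + w/173)
N(x, a) = √(a² + x²)
C(Q) + N(-414, z(-9, 24)) = (25 + (1/173)*(-83/4)) + √(16² + (-414)²) = (25 - 83/692) + √(256 + 171396) = 17217/692 + √171652 = 17217/692 + 2*√42913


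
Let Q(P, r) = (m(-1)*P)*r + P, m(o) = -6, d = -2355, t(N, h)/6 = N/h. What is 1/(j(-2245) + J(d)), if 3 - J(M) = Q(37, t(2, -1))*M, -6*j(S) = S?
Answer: 6/38167393 ≈ 1.5720e-7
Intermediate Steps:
t(N, h) = 6*N/h (t(N, h) = 6*(N/h) = 6*N/h)
j(S) = -S/6
Q(P, r) = P - 6*P*r (Q(P, r) = (-6*P)*r + P = -6*P*r + P = P - 6*P*r)
J(M) = 3 - 2701*M (J(M) = 3 - 37*(1 - 36*2/(-1))*M = 3 - 37*(1 - 36*2*(-1))*M = 3 - 37*(1 - 6*(-12))*M = 3 - 37*(1 + 72)*M = 3 - 37*73*M = 3 - 2701*M)
1/(j(-2245) + J(d)) = 1/(-⅙*(-2245) + (3 - 2701*(-2355))) = 1/(2245/6 + (3 + 6360855)) = 1/(2245/6 + 6360858) = 1/(38167393/6) = 6/38167393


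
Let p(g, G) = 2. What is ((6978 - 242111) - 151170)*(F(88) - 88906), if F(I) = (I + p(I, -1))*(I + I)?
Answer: 28225614998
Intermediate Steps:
F(I) = 2*I*(2 + I) (F(I) = (I + 2)*(I + I) = (2 + I)*(2*I) = 2*I*(2 + I))
((6978 - 242111) - 151170)*(F(88) - 88906) = ((6978 - 242111) - 151170)*(2*88*(2 + 88) - 88906) = (-235133 - 151170)*(2*88*90 - 88906) = -386303*(15840 - 88906) = -386303*(-73066) = 28225614998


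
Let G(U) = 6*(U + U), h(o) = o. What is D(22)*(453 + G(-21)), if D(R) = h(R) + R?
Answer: 8844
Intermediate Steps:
G(U) = 12*U (G(U) = 6*(2*U) = 12*U)
D(R) = 2*R (D(R) = R + R = 2*R)
D(22)*(453 + G(-21)) = (2*22)*(453 + 12*(-21)) = 44*(453 - 252) = 44*201 = 8844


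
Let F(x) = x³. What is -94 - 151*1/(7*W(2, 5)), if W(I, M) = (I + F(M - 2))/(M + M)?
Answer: -20592/203 ≈ -101.44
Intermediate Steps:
W(I, M) = (I + (-2 + M)³)/(2*M) (W(I, M) = (I + (M - 2)³)/(M + M) = (I + (-2 + M)³)/((2*M)) = (I + (-2 + M)³)*(1/(2*M)) = (I + (-2 + M)³)/(2*M))
-94 - 151*1/(7*W(2, 5)) = -94 - 151*10/(7*(2 + (-2 + 5)³)) = -94 - 151*10/(7*(2 + 3³)) = -94 - 151*10/(7*(2 + 27)) = -94 - 151/(((½)*(⅕)*29)*7) = -94 - 151/((29/10)*7) = -94 - 151/203/10 = -94 - 151*10/203 = -94 - 1510/203 = -20592/203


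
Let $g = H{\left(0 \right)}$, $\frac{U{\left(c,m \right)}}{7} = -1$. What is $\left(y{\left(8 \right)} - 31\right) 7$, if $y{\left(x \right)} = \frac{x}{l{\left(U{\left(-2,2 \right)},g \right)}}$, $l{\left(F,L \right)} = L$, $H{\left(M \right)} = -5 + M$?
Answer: $- \frac{1141}{5} \approx -228.2$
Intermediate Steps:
$U{\left(c,m \right)} = -7$ ($U{\left(c,m \right)} = 7 \left(-1\right) = -7$)
$g = -5$ ($g = -5 + 0 = -5$)
$y{\left(x \right)} = - \frac{x}{5}$ ($y{\left(x \right)} = \frac{x}{-5} = x \left(- \frac{1}{5}\right) = - \frac{x}{5}$)
$\left(y{\left(8 \right)} - 31\right) 7 = \left(\left(- \frac{1}{5}\right) 8 - 31\right) 7 = \left(- \frac{8}{5} - 31\right) 7 = \left(- \frac{163}{5}\right) 7 = - \frac{1141}{5}$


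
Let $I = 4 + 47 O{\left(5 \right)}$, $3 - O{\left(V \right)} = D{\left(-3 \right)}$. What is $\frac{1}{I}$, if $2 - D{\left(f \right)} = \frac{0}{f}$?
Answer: $\frac{1}{51} \approx 0.019608$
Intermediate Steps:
$D{\left(f \right)} = 2$ ($D{\left(f \right)} = 2 - \frac{0}{f} = 2 - 0 = 2 + 0 = 2$)
$O{\left(V \right)} = 1$ ($O{\left(V \right)} = 3 - 2 = 1$)
$I = 51$ ($I = 4 + 47 \cdot 1 = 4 + 47 = 51$)
$\frac{1}{I} = \frac{1}{51}$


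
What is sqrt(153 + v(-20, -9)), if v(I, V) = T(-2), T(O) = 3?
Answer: 2*sqrt(39) ≈ 12.490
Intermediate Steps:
v(I, V) = 3
sqrt(153 + v(-20, -9)) = sqrt(153 + 3) = sqrt(156) = 2*sqrt(39)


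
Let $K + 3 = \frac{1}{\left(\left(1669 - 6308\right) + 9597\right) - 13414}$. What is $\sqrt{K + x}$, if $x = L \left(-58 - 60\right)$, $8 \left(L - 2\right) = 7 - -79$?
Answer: $\frac{i \sqrt{26948047994}}{4228} \approx 38.827 i$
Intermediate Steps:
$L = \frac{51}{4}$ ($L = 2 + \frac{7 - -79}{8} = 2 + \frac{7 + 79}{8} = 2 + \frac{1}{8} \cdot 86 = 2 + \frac{43}{4} = \frac{51}{4} \approx 12.75$)
$K = - \frac{25369}{8456}$ ($K = -3 + \frac{1}{\left(\left(1669 - 6308\right) + 9597\right) - 13414} = -3 + \frac{1}{\left(-4639 + 9597\right) - 13414} = -3 + \frac{1}{4958 - 13414} = -3 + \frac{1}{-8456} = -3 - \frac{1}{8456} = - \frac{25369}{8456} \approx -3.0001$)
$x = - \frac{3009}{2}$ ($x = \frac{51 \left(-58 - 60\right)}{4} = \frac{51}{4} \left(-118\right) = - \frac{3009}{2} \approx -1504.5$)
$\sqrt{K + x} = \sqrt{- \frac{25369}{8456} - \frac{3009}{2}} = \sqrt{- \frac{12747421}{8456}} = \frac{i \sqrt{26948047994}}{4228}$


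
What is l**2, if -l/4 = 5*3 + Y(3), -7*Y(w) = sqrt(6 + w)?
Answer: 166464/49 ≈ 3397.2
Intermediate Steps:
Y(w) = -sqrt(6 + w)/7
l = -408/7 (l = -4*(5*3 - sqrt(6 + 3)/7) = -4*(15 - sqrt(9)/7) = -4*(15 - 1/7*3) = -4*(15 - 3/7) = -4*102/7 = -408/7 ≈ -58.286)
l**2 = (-408/7)**2 = 166464/49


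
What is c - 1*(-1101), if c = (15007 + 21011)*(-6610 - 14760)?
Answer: -769703559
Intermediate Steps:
c = -769704660 (c = 36018*(-21370) = -769704660)
c - 1*(-1101) = -769704660 - 1*(-1101) = -769704660 + 1101 = -769703559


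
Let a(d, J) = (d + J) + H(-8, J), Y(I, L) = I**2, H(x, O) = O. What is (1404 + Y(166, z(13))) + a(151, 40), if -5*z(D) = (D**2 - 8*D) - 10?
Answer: 29191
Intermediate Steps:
z(D) = 2 - D**2/5 + 8*D/5 (z(D) = -((D**2 - 8*D) - 10)/5 = -(-10 + D**2 - 8*D)/5 = 2 - D**2/5 + 8*D/5)
a(d, J) = d + 2*J (a(d, J) = (d + J) + J = (J + d) + J = d + 2*J)
(1404 + Y(166, z(13))) + a(151, 40) = (1404 + 166**2) + (151 + 2*40) = (1404 + 27556) + (151 + 80) = 28960 + 231 = 29191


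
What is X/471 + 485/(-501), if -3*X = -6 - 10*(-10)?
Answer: -244133/235971 ≈ -1.0346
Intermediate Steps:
X = -94/3 (X = -(-6 - 10*(-10))/3 = -(-6 + 100)/3 = -⅓*94 = -94/3 ≈ -31.333)
X/471 + 485/(-501) = -94/3/471 + 485/(-501) = -94/3*1/471 + 485*(-1/501) = -94/1413 - 485/501 = -244133/235971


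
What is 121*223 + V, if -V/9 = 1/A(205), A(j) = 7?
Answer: 188872/7 ≈ 26982.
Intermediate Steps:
V = -9/7 ≈ -1.2857
121*223 + V = 121*223 - 9/7 = 26983 - 9/7 = 188872/7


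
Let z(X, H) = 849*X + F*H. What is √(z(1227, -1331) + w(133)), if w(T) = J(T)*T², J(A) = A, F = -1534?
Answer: √5436114 ≈ 2331.5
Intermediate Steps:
w(T) = T³ (w(T) = T*T² = T³)
z(X, H) = -1534*H + 849*X (z(X, H) = 849*X - 1534*H = -1534*H + 849*X)
√(z(1227, -1331) + w(133)) = √((-1534*(-1331) + 849*1227) + 133³) = √((2041754 + 1041723) + 2352637) = √(3083477 + 2352637) = √5436114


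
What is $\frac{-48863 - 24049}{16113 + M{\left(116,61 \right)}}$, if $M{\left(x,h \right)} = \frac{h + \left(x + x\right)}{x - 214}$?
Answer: $- \frac{7145376}{1578781} \approx -4.5259$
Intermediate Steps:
$M{\left(x,h \right)} = \frac{h + 2 x}{-214 + x}$
$\frac{-48863 - 24049}{16113 + M{\left(116,61 \right)}} = \frac{-48863 - 24049}{16113 + \frac{61 + 2 \cdot 116}{-214 + 116}} = - \frac{72912}{16113 + \frac{61 + 232}{-98}} = - \frac{72912}{16113 - \frac{293}{98}} = - \frac{72912}{\frac{1578781}{98}} = \left(-72912\right) \frac{98}{1578781} = - \frac{7145376}{1578781}$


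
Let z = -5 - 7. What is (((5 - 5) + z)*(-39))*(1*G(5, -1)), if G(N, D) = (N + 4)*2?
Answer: 8424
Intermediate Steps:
z = -12
G(N, D) = 8 + 2*N (G(N, D) = (4 + N)*2 = 8 + 2*N)
(((5 - 5) + z)*(-39))*(1*G(5, -1)) = (((5 - 5) - 12)*(-39))*(1*(8 + 2*5)) = ((0 - 12)*(-39))*(1*(8 + 10)) = (-12*(-39))*(1*18) = 468*18 = 8424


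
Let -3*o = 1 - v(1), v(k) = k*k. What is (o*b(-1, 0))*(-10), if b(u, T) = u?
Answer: 0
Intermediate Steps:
v(k) = k²
o = 0 (o = -(1 - 1*1²)/3 = -(1 - 1*1)/3 = -(1 - 1)/3 = -⅓*0 = 0)
(o*b(-1, 0))*(-10) = (0*(-1))*(-10) = 0*(-10) = 0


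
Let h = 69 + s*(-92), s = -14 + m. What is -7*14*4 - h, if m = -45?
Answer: -5889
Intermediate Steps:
s = -59 (s = -14 - 45 = -59)
h = 5497 (h = 69 - 59*(-92) = 69 + 5428 = 5497)
-7*14*4 - h = -7*14*4 - 1*5497 = -98*4 - 5497 = -392 - 5497 = -5889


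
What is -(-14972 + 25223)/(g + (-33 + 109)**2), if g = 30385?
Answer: -10251/36161 ≈ -0.28348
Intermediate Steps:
-(-14972 + 25223)/(g + (-33 + 109)**2) = -(-14972 + 25223)/(30385 + (-33 + 109)**2) = -10251/(30385 + 76**2) = -10251/(30385 + 5776) = -10251/36161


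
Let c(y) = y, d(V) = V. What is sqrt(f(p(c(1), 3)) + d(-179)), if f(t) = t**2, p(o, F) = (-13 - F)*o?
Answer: sqrt(77) ≈ 8.7750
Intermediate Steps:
p(o, F) = o*(-13 - F)
sqrt(f(p(c(1), 3)) + d(-179)) = sqrt((-1*1*(13 + 3))**2 - 179) = sqrt((-1*1*16)**2 - 179) = sqrt((-16)**2 - 179) = sqrt(256 - 179) = sqrt(77)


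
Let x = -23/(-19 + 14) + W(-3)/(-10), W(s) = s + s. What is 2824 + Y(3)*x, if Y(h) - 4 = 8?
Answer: 14432/5 ≈ 2886.4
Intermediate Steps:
Y(h) = 12 (Y(h) = 4 + 8 = 12)
W(s) = 2*s
x = 26/5 (x = -23/(-19 + 14) + (2*(-3))/(-10) = -23/(-5) - 6*(-⅒) = -23*(-⅕) + ⅗ = 23/5 + ⅗ = 26/5 ≈ 5.2000)
2824 + Y(3)*x = 2824 + 12*(26/5) = 2824 + 312/5 = 14432/5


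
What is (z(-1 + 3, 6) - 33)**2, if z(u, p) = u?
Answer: 961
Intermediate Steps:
(z(-1 + 3, 6) - 33)**2 = ((-1 + 3) - 33)**2 = (2 - 33)**2 = (-31)**2 = 961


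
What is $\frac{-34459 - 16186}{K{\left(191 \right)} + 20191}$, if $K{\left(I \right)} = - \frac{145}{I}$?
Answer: $- \frac{9673195}{3856336} \approx -2.5084$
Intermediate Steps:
$\frac{-34459 - 16186}{K{\left(191 \right)} + 20191} = \frac{-34459 - 16186}{- \frac{145}{191} + 20191} = - \frac{50645}{\left(-145\right) \frac{1}{191} + 20191} = - \frac{50645}{- \frac{145}{191} + 20191} = - \frac{50645}{\frac{3856336}{191}} = \left(-50645\right) \frac{191}{3856336} = - \frac{9673195}{3856336}$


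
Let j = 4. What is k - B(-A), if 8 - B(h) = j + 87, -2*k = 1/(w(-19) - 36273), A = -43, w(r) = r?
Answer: 6024473/72584 ≈ 83.000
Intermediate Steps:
k = 1/72584 (k = -1/(2*(-19 - 36273)) = -½/(-36292) = -½*(-1/36292) = 1/72584 ≈ 1.3777e-5)
B(h) = -83 (B(h) = 8 - (4 + 87) = 8 - 1*91 = 8 - 91 = -83)
k - B(-A) = 1/72584 - 1*(-83) = 1/72584 + 83 = 6024473/72584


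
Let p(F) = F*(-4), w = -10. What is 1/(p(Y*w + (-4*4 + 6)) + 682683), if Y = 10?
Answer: 1/683123 ≈ 1.4639e-6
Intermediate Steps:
p(F) = -4*F
1/(p(Y*w + (-4*4 + 6)) + 682683) = 1/(-4*(10*(-10) + (-4*4 + 6)) + 682683) = 1/(-4*(-100 + (-16 + 6)) + 682683) = 1/(-4*(-100 - 10) + 682683) = 1/(-4*(-110) + 682683) = 1/(440 + 682683) = 1/683123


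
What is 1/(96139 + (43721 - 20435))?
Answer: 1/119425 ≈ 8.3735e-6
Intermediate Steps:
1/(96139 + (43721 - 20435)) = 1/(96139 + 23286) = 1/119425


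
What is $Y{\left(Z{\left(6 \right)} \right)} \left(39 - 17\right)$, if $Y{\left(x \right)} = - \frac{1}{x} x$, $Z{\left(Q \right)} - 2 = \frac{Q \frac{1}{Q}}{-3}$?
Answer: $-22$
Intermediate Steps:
$Z{\left(Q \right)} = \frac{5}{3}$ ($Z{\left(Q \right)} = 2 + \frac{Q \frac{1}{Q}}{-3} = 2 + 1 \left(- \frac{1}{3}\right) = 2 - \frac{1}{3} = \frac{5}{3}$)
$Y{\left(x \right)} = -1$
$Y{\left(Z{\left(6 \right)} \right)} \left(39 - 17\right) = - (39 - 17) = \left(-1\right) 22 = -22$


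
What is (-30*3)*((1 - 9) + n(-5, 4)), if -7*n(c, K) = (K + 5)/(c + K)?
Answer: 4230/7 ≈ 604.29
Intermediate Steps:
n(c, K) = -(5 + K)/(7*(K + c)) (n(c, K) = -(K + 5)/(7*(c + K)) = -(5 + K)/(7*(K + c)))
(-30*3)*((1 - 9) + n(-5, 4)) = (-30*3)*((1 - 9) + (-5 - 1*4)/(7*(4 - 5))) = -90*(-8 + (1/7)*(-5 - 4)/(-1)) = -90*(-8 + (1/7)*(-1)*(-9)) = -90*(-8 + 9/7) = -90*(-47/7) = 4230/7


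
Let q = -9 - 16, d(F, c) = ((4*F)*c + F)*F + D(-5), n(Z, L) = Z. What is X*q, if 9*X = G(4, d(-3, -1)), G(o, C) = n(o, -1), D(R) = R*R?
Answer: -100/9 ≈ -11.111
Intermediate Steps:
D(R) = R**2
d(F, c) = 25 + F*(F + 4*F*c) (d(F, c) = ((4*F)*c + F)*F + (-5)**2 = (4*F*c + F)*F + 25 = (F + 4*F*c)*F + 25 = F*(F + 4*F*c) + 25 = 25 + F*(F + 4*F*c))
G(o, C) = o
X = 4/9 (X = (1/9)*4 = 4/9 ≈ 0.44444)
q = -25
X*q = (4/9)*(-25) = -100/9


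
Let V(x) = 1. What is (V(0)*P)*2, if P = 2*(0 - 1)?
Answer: -4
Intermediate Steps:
P = -2 (P = 2*(-1) = -2)
(V(0)*P)*2 = (1*(-2))*2 = -2*2 = -4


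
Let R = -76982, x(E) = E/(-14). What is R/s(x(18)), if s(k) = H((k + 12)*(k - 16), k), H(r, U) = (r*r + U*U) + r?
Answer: -184833782/81914919 ≈ -2.2564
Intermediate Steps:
x(E) = -E/14 (x(E) = E*(-1/14) = -E/14)
H(r, U) = r + U² + r² (H(r, U) = (r² + U²) + r = (U² + r²) + r = r + U² + r²)
s(k) = k² + (-16 + k)²*(12 + k)² + (-16 + k)*(12 + k) (s(k) = (k + 12)*(k - 16) + k² + ((k + 12)*(k - 16))² = (12 + k)*(-16 + k) + k² + ((12 + k)*(-16 + k))² = (-16 + k)*(12 + k) + k² + ((-16 + k)*(12 + k))² = (-16 + k)*(12 + k) + k² + (-16 + k)²*(12 + k)² = k² + (-16 + k)²*(12 + k)² + (-16 + k)*(12 + k))
R/s(x(18)) = -76982/(36672 + (-1/14*18)⁴ - 366*(-1/14*18)² - 8*(-1/14*18)³ + 1532*(-1/14*18)) = -76982/(36672 + (-9/7)⁴ - 366*(-9/7)² - 8*(-9/7)³ + 1532*(-9/7)) = -76982/(36672 + 6561/2401 - 366*81/49 - 8*(-729/343) - 13788/7) = -76982/(36672 + 6561/2401 - 29646/49 + 5832/343 - 13788/7) = -76982/81914919/2401 = -76982*2401/81914919 = -184833782/81914919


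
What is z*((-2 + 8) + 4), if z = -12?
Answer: -120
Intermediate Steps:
z*((-2 + 8) + 4) = -12*((-2 + 8) + 4) = -12*(6 + 4) = -12*10 = -120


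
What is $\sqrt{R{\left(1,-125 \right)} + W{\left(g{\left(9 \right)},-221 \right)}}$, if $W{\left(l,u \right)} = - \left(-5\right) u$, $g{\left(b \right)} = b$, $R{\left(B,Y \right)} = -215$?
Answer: $2 i \sqrt{330} \approx 36.332 i$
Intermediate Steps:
$W{\left(l,u \right)} = 5 u$
$\sqrt{R{\left(1,-125 \right)} + W{\left(g{\left(9 \right)},-221 \right)}} = \sqrt{-215 + 5 \left(-221\right)} = \sqrt{-215 - 1105} = \sqrt{-1320} = 2 i \sqrt{330}$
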